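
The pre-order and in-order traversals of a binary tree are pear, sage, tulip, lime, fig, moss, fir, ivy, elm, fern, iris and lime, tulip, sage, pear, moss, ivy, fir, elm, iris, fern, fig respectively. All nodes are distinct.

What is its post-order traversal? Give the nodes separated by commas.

lime, tulip, sage, ivy, iris, fern, elm, fir, moss, fig, pear

The first element of pre-order is the root; it splits in-order into left and right subtrees.
Root pear: left subtree has 3 nodes {lime, tulip, sage}, right has 7 {moss, ivy, fir, elm, iris, fern, fig}.
  Root sage: left subtree has 2 nodes {lime, tulip}, right has 0 { }.
    Root tulip: left subtree has 1 node {lime}, right has 0 { }.
  Root fig: left subtree has 6 nodes {moss, ivy, fir, elm, iris, fern}, right has 0 { }.
    Root moss: left subtree has 0 nodes { }, right has 5 {ivy, fir, elm, iris, fern}.
      Root fir: left subtree has 1 node {ivy}, right has 3 {elm, iris, fern}.
        Root elm: left subtree has 0 nodes { }, right has 2 {iris, fern}.
          Root fern: left subtree has 1 node {iris}, right has 0 { }.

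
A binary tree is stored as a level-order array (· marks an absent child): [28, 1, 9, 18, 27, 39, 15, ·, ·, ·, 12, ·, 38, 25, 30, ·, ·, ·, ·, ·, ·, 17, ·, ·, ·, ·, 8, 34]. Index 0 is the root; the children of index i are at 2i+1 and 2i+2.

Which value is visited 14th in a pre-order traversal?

30

Pre-order visits the node, then its left subtree, then its right subtree.
Visit 28.
At 28: go left to 1.
  Visit 1.
  At 1: go left to 18.
    18 is a leaf — visit 18.
  At 1: go right to 27.
    Visit 27.
    At 27: no left child.
    At 27: go right to 12.
      Visit 12.
      At 12: go left to 17.
        17 is a leaf — visit 17.
      At 12: no right child.
At 28: go right to 9.
  Visit 9.
  At 9: go left to 39.
    Visit 39.
    At 39: no left child.
    At 39: go right to 38.
      Visit 38.
      At 38: no left child.
      At 38: go right to 8.
        8 is a leaf — visit 8.
  At 9: go right to 15.
    Visit 15.
    At 15: go left to 25.
      Visit 25.
      At 25: go left to 34.
        34 is a leaf — visit 34.
      At 25: no right child.
    At 15: go right to 30.
      30 is a leaf — visit 30.
Full pre-order sequence: 28, 1, 18, 27, 12, 17, 9, 39, 38, 8, 15, 25, 34, 30.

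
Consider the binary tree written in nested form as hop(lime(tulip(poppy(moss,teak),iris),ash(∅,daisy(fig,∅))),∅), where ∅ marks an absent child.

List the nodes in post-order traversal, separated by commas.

moss, teak, poppy, iris, tulip, fig, daisy, ash, lime, hop

Post-order visits the left subtree, then the right subtree, then the node.
At hop: go left to lime.
  At lime: go left to tulip.
    At tulip: go left to poppy.
      At poppy: go left to moss.
        moss is a leaf — visit moss.
      At poppy: go right to teak.
        teak is a leaf — visit teak.
      Visit poppy.
    At tulip: go right to iris.
      iris is a leaf — visit iris.
    Visit tulip.
  At lime: go right to ash.
    At ash: no left child.
    At ash: go right to daisy.
      At daisy: go left to fig.
        fig is a leaf — visit fig.
      At daisy: no right child.
      Visit daisy.
    Visit ash.
  Visit lime.
At hop: no right child.
Visit hop.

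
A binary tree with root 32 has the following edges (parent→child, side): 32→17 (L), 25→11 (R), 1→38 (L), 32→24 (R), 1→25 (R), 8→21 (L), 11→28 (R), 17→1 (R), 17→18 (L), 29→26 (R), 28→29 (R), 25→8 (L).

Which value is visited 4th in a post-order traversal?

Post-order visits the left subtree, then the right subtree, then the node.
At 32: go left to 17.
  At 17: go left to 18.
    18 is a leaf — visit 18.
  At 17: go right to 1.
    At 1: go left to 38.
      38 is a leaf — visit 38.
    At 1: go right to 25.
      At 25: go left to 8.
        At 8: go left to 21.
          21 is a leaf — visit 21.
        At 8: no right child.
        Visit 8.
      At 25: go right to 11.
        At 11: no left child.
        At 11: go right to 28.
          At 28: no left child.
          At 28: go right to 29.
            At 29: no left child.
            At 29: go right to 26.
              26 is a leaf — visit 26.
            Visit 29.
          Visit 28.
        Visit 11.
      Visit 25.
    Visit 1.
  Visit 17.
At 32: go right to 24.
  24 is a leaf — visit 24.
Visit 32.
Full post-order sequence: 18, 38, 21, 8, 26, 29, 28, 11, 25, 1, 17, 24, 32.

8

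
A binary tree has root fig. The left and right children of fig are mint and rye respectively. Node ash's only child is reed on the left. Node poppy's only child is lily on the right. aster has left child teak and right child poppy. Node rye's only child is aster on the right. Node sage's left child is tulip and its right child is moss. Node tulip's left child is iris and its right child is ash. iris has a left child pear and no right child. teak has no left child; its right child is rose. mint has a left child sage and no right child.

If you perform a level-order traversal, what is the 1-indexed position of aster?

5

Level-order visits nodes level by level from the root, left to right within each level.
Level 0: fig
Level 1: mint, rye
Level 2: sage, aster
Level 3: tulip, moss, teak, poppy
Level 4: iris, ash, rose, lily
Level 5: pear, reed
Full level-order sequence: fig, mint, rye, sage, aster, tulip, moss, teak, poppy, iris, ash, rose, lily, pear, reed.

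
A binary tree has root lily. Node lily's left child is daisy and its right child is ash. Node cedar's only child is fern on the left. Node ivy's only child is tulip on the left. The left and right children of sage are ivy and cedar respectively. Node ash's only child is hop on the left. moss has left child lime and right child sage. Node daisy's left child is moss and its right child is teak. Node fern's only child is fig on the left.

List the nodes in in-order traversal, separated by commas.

lime, moss, tulip, ivy, sage, fig, fern, cedar, daisy, teak, lily, hop, ash

In-order visits the left subtree, then the node, then the right subtree.
At lily: go left to daisy.
  At daisy: go left to moss.
    At moss: go left to lime.
      lime is a leaf — visit lime.
    Visit moss.
    At moss: go right to sage.
      At sage: go left to ivy.
        At ivy: go left to tulip.
          tulip is a leaf — visit tulip.
        Visit ivy.
        At ivy: no right child.
      Visit sage.
      At sage: go right to cedar.
        At cedar: go left to fern.
          At fern: go left to fig.
            fig is a leaf — visit fig.
          Visit fern.
          At fern: no right child.
        Visit cedar.
        At cedar: no right child.
  Visit daisy.
  At daisy: go right to teak.
    teak is a leaf — visit teak.
Visit lily.
At lily: go right to ash.
  At ash: go left to hop.
    hop is a leaf — visit hop.
  Visit ash.
  At ash: no right child.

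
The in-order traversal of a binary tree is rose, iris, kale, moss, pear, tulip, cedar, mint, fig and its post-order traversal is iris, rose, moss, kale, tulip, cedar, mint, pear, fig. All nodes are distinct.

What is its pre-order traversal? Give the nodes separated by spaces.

fig pear kale rose iris moss mint cedar tulip

The last element of post-order is the root; it splits in-order into left and right subtrees.
Root fig: left subtree has 8 nodes {rose, iris, kale, moss, pear, tulip, cedar, mint}, right has 0 { }.
  Root pear: left subtree has 4 nodes {rose, iris, kale, moss}, right has 3 {tulip, cedar, mint}.
    Root kale: left subtree has 2 nodes {rose, iris}, right has 1 {moss}.
      Root rose: left subtree has 0 nodes { }, right has 1 {iris}.
    Root mint: left subtree has 2 nodes {tulip, cedar}, right has 0 { }.
      Root cedar: left subtree has 1 node {tulip}, right has 0 { }.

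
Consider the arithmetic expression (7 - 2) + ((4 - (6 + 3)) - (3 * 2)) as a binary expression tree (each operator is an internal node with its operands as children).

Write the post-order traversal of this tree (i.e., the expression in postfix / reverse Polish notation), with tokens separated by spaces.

7 2 - 4 6 3 + - 3 2 * - +

Post-order on an expression tree gives postfix notation: for each operator, emit left operand, right operand, then the operator.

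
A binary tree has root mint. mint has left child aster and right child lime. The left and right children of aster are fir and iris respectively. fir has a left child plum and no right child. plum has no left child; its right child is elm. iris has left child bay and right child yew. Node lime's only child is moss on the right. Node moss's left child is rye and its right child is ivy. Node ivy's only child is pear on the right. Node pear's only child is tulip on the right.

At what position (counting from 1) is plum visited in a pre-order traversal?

Pre-order visits the node, then its left subtree, then its right subtree.
Visit mint.
At mint: go left to aster.
  Visit aster.
  At aster: go left to fir.
    Visit fir.
    At fir: go left to plum.
      Visit plum.
      At plum: no left child.
      At plum: go right to elm.
        elm is a leaf — visit elm.
    At fir: no right child.
  At aster: go right to iris.
    Visit iris.
    At iris: go left to bay.
      bay is a leaf — visit bay.
    At iris: go right to yew.
      yew is a leaf — visit yew.
At mint: go right to lime.
  Visit lime.
  At lime: no left child.
  At lime: go right to moss.
    Visit moss.
    At moss: go left to rye.
      rye is a leaf — visit rye.
    At moss: go right to ivy.
      Visit ivy.
      At ivy: no left child.
      At ivy: go right to pear.
        Visit pear.
        At pear: no left child.
        At pear: go right to tulip.
          tulip is a leaf — visit tulip.
Full pre-order sequence: mint, aster, fir, plum, elm, iris, bay, yew, lime, moss, rye, ivy, pear, tulip.

4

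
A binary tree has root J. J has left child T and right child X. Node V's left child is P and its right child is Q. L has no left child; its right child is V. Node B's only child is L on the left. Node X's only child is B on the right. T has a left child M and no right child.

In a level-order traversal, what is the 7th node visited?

Level-order visits nodes level by level from the root, left to right within each level.
Level 0: J
Level 1: T, X
Level 2: M, B
Level 3: L
Level 4: V
Level 5: P, Q
Full level-order sequence: J, T, X, M, B, L, V, P, Q.

V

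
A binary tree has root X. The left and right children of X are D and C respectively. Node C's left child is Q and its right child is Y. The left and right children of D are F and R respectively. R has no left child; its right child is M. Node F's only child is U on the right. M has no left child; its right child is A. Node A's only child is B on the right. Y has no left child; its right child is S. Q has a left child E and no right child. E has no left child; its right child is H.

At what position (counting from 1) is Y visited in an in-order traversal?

In-order visits the left subtree, then the node, then the right subtree.
At X: go left to D.
  At D: go left to F.
    At F: no left child.
    Visit F.
    At F: go right to U.
      U is a leaf — visit U.
  Visit D.
  At D: go right to R.
    At R: no left child.
    Visit R.
    At R: go right to M.
      At M: no left child.
      Visit M.
      At M: go right to A.
        At A: no left child.
        Visit A.
        At A: go right to B.
          B is a leaf — visit B.
Visit X.
At X: go right to C.
  At C: go left to Q.
    At Q: go left to E.
      At E: no left child.
      Visit E.
      At E: go right to H.
        H is a leaf — visit H.
    Visit Q.
    At Q: no right child.
  Visit C.
  At C: go right to Y.
    At Y: no left child.
    Visit Y.
    At Y: go right to S.
      S is a leaf — visit S.
Full in-order sequence: F, U, D, R, M, A, B, X, E, H, Q, C, Y, S.

13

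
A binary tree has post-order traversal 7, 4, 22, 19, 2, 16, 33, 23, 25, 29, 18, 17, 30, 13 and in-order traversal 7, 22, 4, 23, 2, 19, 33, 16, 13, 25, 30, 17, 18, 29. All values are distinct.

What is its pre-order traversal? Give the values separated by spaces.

The last element of post-order is the root; it splits in-order into left and right subtrees.
Root 13: left subtree has 8 nodes {7, 22, 4, 23, 2, 19, 33, 16}, right has 5 {25, 30, 17, 18, 29}.
  Root 23: left subtree has 3 nodes {7, 22, 4}, right has 4 {2, 19, 33, 16}.
    Root 22: left subtree has 1 node {7}, right has 1 {4}.
    Root 33: left subtree has 2 nodes {2, 19}, right has 1 {16}.
      Root 2: left subtree has 0 nodes { }, right has 1 {19}.
  Root 30: left subtree has 1 node {25}, right has 3 {17, 18, 29}.
    Root 17: left subtree has 0 nodes { }, right has 2 {18, 29}.
      Root 18: left subtree has 0 nodes { }, right has 1 {29}.

13 23 22 7 4 33 2 19 16 30 25 17 18 29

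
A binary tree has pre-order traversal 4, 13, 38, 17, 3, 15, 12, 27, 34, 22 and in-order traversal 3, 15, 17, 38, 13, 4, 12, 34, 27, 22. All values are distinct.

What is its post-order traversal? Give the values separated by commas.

15, 3, 17, 38, 13, 34, 22, 27, 12, 4

The first element of pre-order is the root; it splits in-order into left and right subtrees.
Root 4: left subtree has 5 nodes {3, 15, 17, 38, 13}, right has 4 {12, 34, 27, 22}.
  Root 13: left subtree has 4 nodes {3, 15, 17, 38}, right has 0 { }.
    Root 38: left subtree has 3 nodes {3, 15, 17}, right has 0 { }.
      Root 17: left subtree has 2 nodes {3, 15}, right has 0 { }.
        Root 3: left subtree has 0 nodes { }, right has 1 {15}.
  Root 12: left subtree has 0 nodes { }, right has 3 {34, 27, 22}.
    Root 27: left subtree has 1 node {34}, right has 1 {22}.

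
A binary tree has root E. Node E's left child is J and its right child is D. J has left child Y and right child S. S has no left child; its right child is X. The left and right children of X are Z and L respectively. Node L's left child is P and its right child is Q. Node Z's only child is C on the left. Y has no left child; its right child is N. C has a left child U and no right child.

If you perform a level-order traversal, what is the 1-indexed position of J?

2

Level-order visits nodes level by level from the root, left to right within each level.
Level 0: E
Level 1: J, D
Level 2: Y, S
Level 3: N, X
Level 4: Z, L
Level 5: C, P, Q
Level 6: U
Full level-order sequence: E, J, D, Y, S, N, X, Z, L, C, P, Q, U.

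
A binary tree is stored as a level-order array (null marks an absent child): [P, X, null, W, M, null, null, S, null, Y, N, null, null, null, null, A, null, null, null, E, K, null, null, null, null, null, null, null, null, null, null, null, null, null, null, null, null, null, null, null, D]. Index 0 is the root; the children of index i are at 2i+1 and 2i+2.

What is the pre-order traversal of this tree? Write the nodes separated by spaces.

Pre-order visits the node, then its left subtree, then its right subtree.
Visit P.
At P: go left to X.
  Visit X.
  At X: go left to W.
    Visit W.
    At W: go left to S.
      Visit S.
      At S: go left to A.
        A is a leaf — visit A.
      At S: no right child.
    At W: no right child.
  At X: go right to M.
    Visit M.
    At M: go left to Y.
      Visit Y.
      At Y: go left to E.
        Visit E.
        At E: no left child.
        At E: go right to D.
          D is a leaf — visit D.
      At Y: go right to K.
        K is a leaf — visit K.
    At M: go right to N.
      N is a leaf — visit N.
At P: no right child.

P X W S A M Y E D K N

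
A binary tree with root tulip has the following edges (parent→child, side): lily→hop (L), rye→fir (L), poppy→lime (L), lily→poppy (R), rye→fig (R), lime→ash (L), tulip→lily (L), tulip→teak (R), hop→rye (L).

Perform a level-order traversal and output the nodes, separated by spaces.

Level-order visits nodes level by level from the root, left to right within each level.
Level 0: tulip
Level 1: lily, teak
Level 2: hop, poppy
Level 3: rye, lime
Level 4: fir, fig, ash

tulip lily teak hop poppy rye lime fir fig ash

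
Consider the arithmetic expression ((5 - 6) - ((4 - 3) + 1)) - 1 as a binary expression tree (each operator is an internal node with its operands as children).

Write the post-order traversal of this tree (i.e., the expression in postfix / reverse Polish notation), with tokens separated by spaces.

5 6 - 4 3 - 1 + - 1 -

Post-order on an expression tree gives postfix notation: for each operator, emit left operand, right operand, then the operator.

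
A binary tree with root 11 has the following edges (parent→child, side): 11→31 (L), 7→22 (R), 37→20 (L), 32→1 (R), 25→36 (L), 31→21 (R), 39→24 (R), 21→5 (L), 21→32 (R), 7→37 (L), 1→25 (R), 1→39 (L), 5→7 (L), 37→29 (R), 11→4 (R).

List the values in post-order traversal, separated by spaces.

Post-order visits the left subtree, then the right subtree, then the node.
At 11: go left to 31.
  At 31: no left child.
  At 31: go right to 21.
    At 21: go left to 5.
      At 5: go left to 7.
        At 7: go left to 37.
          At 37: go left to 20.
            20 is a leaf — visit 20.
          At 37: go right to 29.
            29 is a leaf — visit 29.
          Visit 37.
        At 7: go right to 22.
          22 is a leaf — visit 22.
        Visit 7.
      At 5: no right child.
      Visit 5.
    At 21: go right to 32.
      At 32: no left child.
      At 32: go right to 1.
        At 1: go left to 39.
          At 39: no left child.
          At 39: go right to 24.
            24 is a leaf — visit 24.
          Visit 39.
        At 1: go right to 25.
          At 25: go left to 36.
            36 is a leaf — visit 36.
          At 25: no right child.
          Visit 25.
        Visit 1.
      Visit 32.
    Visit 21.
  Visit 31.
At 11: go right to 4.
  4 is a leaf — visit 4.
Visit 11.

20 29 37 22 7 5 24 39 36 25 1 32 21 31 4 11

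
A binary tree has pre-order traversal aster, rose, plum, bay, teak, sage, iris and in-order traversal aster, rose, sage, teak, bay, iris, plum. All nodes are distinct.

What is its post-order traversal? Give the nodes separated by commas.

sage, teak, iris, bay, plum, rose, aster

The first element of pre-order is the root; it splits in-order into left and right subtrees.
Root aster: left subtree has 0 nodes { }, right has 6 {rose, sage, teak, bay, iris, plum}.
  Root rose: left subtree has 0 nodes { }, right has 5 {sage, teak, bay, iris, plum}.
    Root plum: left subtree has 4 nodes {sage, teak, bay, iris}, right has 0 { }.
      Root bay: left subtree has 2 nodes {sage, teak}, right has 1 {iris}.
        Root teak: left subtree has 1 node {sage}, right has 0 { }.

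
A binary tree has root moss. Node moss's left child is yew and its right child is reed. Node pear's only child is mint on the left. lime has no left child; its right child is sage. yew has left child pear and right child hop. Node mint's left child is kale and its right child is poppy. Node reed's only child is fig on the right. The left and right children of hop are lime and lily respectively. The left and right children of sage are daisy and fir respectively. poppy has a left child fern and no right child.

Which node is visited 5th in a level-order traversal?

Level-order visits nodes level by level from the root, left to right within each level.
Level 0: moss
Level 1: yew, reed
Level 2: pear, hop, fig
Level 3: mint, lime, lily
Level 4: kale, poppy, sage
Level 5: fern, daisy, fir
Full level-order sequence: moss, yew, reed, pear, hop, fig, mint, lime, lily, kale, poppy, sage, fern, daisy, fir.

hop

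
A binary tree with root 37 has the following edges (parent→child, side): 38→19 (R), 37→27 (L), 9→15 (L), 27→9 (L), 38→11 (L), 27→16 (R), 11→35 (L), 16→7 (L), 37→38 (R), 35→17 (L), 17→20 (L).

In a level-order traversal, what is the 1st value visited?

37

Level-order visits nodes level by level from the root, left to right within each level.
Level 0: 37
Level 1: 27, 38
Level 2: 9, 16, 11, 19
Level 3: 15, 7, 35
Level 4: 17
Level 5: 20
Full level-order sequence: 37, 27, 38, 9, 16, 11, 19, 15, 7, 35, 17, 20.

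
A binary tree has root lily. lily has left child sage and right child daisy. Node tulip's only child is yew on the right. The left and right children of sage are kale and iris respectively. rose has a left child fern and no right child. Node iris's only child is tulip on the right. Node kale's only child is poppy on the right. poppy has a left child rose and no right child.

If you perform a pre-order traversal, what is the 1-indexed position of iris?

7

Pre-order visits the node, then its left subtree, then its right subtree.
Visit lily.
At lily: go left to sage.
  Visit sage.
  At sage: go left to kale.
    Visit kale.
    At kale: no left child.
    At kale: go right to poppy.
      Visit poppy.
      At poppy: go left to rose.
        Visit rose.
        At rose: go left to fern.
          fern is a leaf — visit fern.
        At rose: no right child.
      At poppy: no right child.
  At sage: go right to iris.
    Visit iris.
    At iris: no left child.
    At iris: go right to tulip.
      Visit tulip.
      At tulip: no left child.
      At tulip: go right to yew.
        yew is a leaf — visit yew.
At lily: go right to daisy.
  daisy is a leaf — visit daisy.
Full pre-order sequence: lily, sage, kale, poppy, rose, fern, iris, tulip, yew, daisy.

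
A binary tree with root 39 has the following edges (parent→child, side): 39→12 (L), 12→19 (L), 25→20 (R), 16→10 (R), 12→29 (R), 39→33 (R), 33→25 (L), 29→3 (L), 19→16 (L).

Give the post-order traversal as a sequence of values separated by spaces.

Post-order visits the left subtree, then the right subtree, then the node.
At 39: go left to 12.
  At 12: go left to 19.
    At 19: go left to 16.
      At 16: no left child.
      At 16: go right to 10.
        10 is a leaf — visit 10.
      Visit 16.
    At 19: no right child.
    Visit 19.
  At 12: go right to 29.
    At 29: go left to 3.
      3 is a leaf — visit 3.
    At 29: no right child.
    Visit 29.
  Visit 12.
At 39: go right to 33.
  At 33: go left to 25.
    At 25: no left child.
    At 25: go right to 20.
      20 is a leaf — visit 20.
    Visit 25.
  At 33: no right child.
  Visit 33.
Visit 39.

10 16 19 3 29 12 20 25 33 39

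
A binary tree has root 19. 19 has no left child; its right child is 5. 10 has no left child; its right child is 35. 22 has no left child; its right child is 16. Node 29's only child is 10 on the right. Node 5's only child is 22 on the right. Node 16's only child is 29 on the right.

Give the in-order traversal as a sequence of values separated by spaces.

In-order visits the left subtree, then the node, then the right subtree.
At 19: no left child.
Visit 19.
At 19: go right to 5.
  At 5: no left child.
  Visit 5.
  At 5: go right to 22.
    At 22: no left child.
    Visit 22.
    At 22: go right to 16.
      At 16: no left child.
      Visit 16.
      At 16: go right to 29.
        At 29: no left child.
        Visit 29.
        At 29: go right to 10.
          At 10: no left child.
          Visit 10.
          At 10: go right to 35.
            35 is a leaf — visit 35.

19 5 22 16 29 10 35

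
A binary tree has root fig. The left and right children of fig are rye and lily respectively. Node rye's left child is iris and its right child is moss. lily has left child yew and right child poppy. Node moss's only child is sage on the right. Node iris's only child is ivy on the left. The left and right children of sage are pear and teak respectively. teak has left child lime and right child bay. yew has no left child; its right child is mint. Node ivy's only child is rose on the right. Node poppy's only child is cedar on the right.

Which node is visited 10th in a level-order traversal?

mint

Level-order visits nodes level by level from the root, left to right within each level.
Level 0: fig
Level 1: rye, lily
Level 2: iris, moss, yew, poppy
Level 3: ivy, sage, mint, cedar
Level 4: rose, pear, teak
Level 5: lime, bay
Full level-order sequence: fig, rye, lily, iris, moss, yew, poppy, ivy, sage, mint, cedar, rose, pear, teak, lime, bay.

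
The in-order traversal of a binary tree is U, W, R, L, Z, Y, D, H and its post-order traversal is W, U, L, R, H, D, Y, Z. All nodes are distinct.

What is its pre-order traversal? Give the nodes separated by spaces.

Z R U W L Y D H

The last element of post-order is the root; it splits in-order into left and right subtrees.
Root Z: left subtree has 4 nodes {U, W, R, L}, right has 3 {Y, D, H}.
  Root R: left subtree has 2 nodes {U, W}, right has 1 {L}.
    Root U: left subtree has 0 nodes { }, right has 1 {W}.
  Root Y: left subtree has 0 nodes { }, right has 2 {D, H}.
    Root D: left subtree has 0 nodes { }, right has 1 {H}.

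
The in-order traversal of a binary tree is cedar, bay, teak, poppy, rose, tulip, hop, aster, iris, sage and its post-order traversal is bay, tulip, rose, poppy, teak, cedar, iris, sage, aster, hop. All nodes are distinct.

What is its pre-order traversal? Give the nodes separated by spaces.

hop cedar teak bay poppy rose tulip aster sage iris

The last element of post-order is the root; it splits in-order into left and right subtrees.
Root hop: left subtree has 6 nodes {cedar, bay, teak, poppy, rose, tulip}, right has 3 {aster, iris, sage}.
  Root cedar: left subtree has 0 nodes { }, right has 5 {bay, teak, poppy, rose, tulip}.
    Root teak: left subtree has 1 node {bay}, right has 3 {poppy, rose, tulip}.
      Root poppy: left subtree has 0 nodes { }, right has 2 {rose, tulip}.
        Root rose: left subtree has 0 nodes { }, right has 1 {tulip}.
  Root aster: left subtree has 0 nodes { }, right has 2 {iris, sage}.
    Root sage: left subtree has 1 node {iris}, right has 0 { }.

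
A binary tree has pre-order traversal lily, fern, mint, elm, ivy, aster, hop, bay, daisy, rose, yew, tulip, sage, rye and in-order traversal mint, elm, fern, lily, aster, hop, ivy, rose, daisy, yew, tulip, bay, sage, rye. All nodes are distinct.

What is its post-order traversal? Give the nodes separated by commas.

elm, mint, fern, hop, aster, rose, tulip, yew, daisy, rye, sage, bay, ivy, lily

The first element of pre-order is the root; it splits in-order into left and right subtrees.
Root lily: left subtree has 3 nodes {mint, elm, fern}, right has 10 {aster, hop, ivy, rose, daisy, yew, tulip, bay, sage, rye}.
  Root fern: left subtree has 2 nodes {mint, elm}, right has 0 { }.
    Root mint: left subtree has 0 nodes { }, right has 1 {elm}.
  Root ivy: left subtree has 2 nodes {aster, hop}, right has 7 {rose, daisy, yew, tulip, bay, sage, rye}.
    Root aster: left subtree has 0 nodes { }, right has 1 {hop}.
    Root bay: left subtree has 4 nodes {rose, daisy, yew, tulip}, right has 2 {sage, rye}.
      Root daisy: left subtree has 1 node {rose}, right has 2 {yew, tulip}.
        Root yew: left subtree has 0 nodes { }, right has 1 {tulip}.
      Root sage: left subtree has 0 nodes { }, right has 1 {rye}.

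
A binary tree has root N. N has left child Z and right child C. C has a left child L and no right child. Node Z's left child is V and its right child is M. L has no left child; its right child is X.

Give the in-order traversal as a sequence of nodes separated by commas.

V, Z, M, N, L, X, C

In-order visits the left subtree, then the node, then the right subtree.
At N: go left to Z.
  At Z: go left to V.
    V is a leaf — visit V.
  Visit Z.
  At Z: go right to M.
    M is a leaf — visit M.
Visit N.
At N: go right to C.
  At C: go left to L.
    At L: no left child.
    Visit L.
    At L: go right to X.
      X is a leaf — visit X.
  Visit C.
  At C: no right child.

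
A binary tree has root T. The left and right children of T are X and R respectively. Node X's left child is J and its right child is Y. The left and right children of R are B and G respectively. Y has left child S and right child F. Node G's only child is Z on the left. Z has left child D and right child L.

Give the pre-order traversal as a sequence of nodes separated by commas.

T, X, J, Y, S, F, R, B, G, Z, D, L

Pre-order visits the node, then its left subtree, then its right subtree.
Visit T.
At T: go left to X.
  Visit X.
  At X: go left to J.
    J is a leaf — visit J.
  At X: go right to Y.
    Visit Y.
    At Y: go left to S.
      S is a leaf — visit S.
    At Y: go right to F.
      F is a leaf — visit F.
At T: go right to R.
  Visit R.
  At R: go left to B.
    B is a leaf — visit B.
  At R: go right to G.
    Visit G.
    At G: go left to Z.
      Visit Z.
      At Z: go left to D.
        D is a leaf — visit D.
      At Z: go right to L.
        L is a leaf — visit L.
    At G: no right child.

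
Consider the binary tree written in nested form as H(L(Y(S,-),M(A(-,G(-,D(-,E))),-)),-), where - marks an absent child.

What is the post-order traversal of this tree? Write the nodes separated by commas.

Post-order visits the left subtree, then the right subtree, then the node.
At H: go left to L.
  At L: go left to Y.
    At Y: go left to S.
      S is a leaf — visit S.
    At Y: no right child.
    Visit Y.
  At L: go right to M.
    At M: go left to A.
      At A: no left child.
      At A: go right to G.
        At G: no left child.
        At G: go right to D.
          At D: no left child.
          At D: go right to E.
            E is a leaf — visit E.
          Visit D.
        Visit G.
      Visit A.
    At M: no right child.
    Visit M.
  Visit L.
At H: no right child.
Visit H.

S, Y, E, D, G, A, M, L, H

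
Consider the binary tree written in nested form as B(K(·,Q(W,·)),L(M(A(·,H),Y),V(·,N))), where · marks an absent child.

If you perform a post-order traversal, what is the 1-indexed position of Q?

Post-order visits the left subtree, then the right subtree, then the node.
At B: go left to K.
  At K: no left child.
  At K: go right to Q.
    At Q: go left to W.
      W is a leaf — visit W.
    At Q: no right child.
    Visit Q.
  Visit K.
At B: go right to L.
  At L: go left to M.
    At M: go left to A.
      At A: no left child.
      At A: go right to H.
        H is a leaf — visit H.
      Visit A.
    At M: go right to Y.
      Y is a leaf — visit Y.
    Visit M.
  At L: go right to V.
    At V: no left child.
    At V: go right to N.
      N is a leaf — visit N.
    Visit V.
  Visit L.
Visit B.
Full post-order sequence: W, Q, K, H, A, Y, M, N, V, L, B.

2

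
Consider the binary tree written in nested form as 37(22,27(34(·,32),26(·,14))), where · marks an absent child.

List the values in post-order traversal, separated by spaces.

Post-order visits the left subtree, then the right subtree, then the node.
At 37: go left to 22.
  22 is a leaf — visit 22.
At 37: go right to 27.
  At 27: go left to 34.
    At 34: no left child.
    At 34: go right to 32.
      32 is a leaf — visit 32.
    Visit 34.
  At 27: go right to 26.
    At 26: no left child.
    At 26: go right to 14.
      14 is a leaf — visit 14.
    Visit 26.
  Visit 27.
Visit 37.

22 32 34 14 26 27 37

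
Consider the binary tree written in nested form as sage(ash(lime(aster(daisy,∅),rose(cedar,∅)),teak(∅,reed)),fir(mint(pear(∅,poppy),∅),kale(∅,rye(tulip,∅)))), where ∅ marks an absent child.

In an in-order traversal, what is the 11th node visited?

poppy

In-order visits the left subtree, then the node, then the right subtree.
At sage: go left to ash.
  At ash: go left to lime.
    At lime: go left to aster.
      At aster: go left to daisy.
        daisy is a leaf — visit daisy.
      Visit aster.
      At aster: no right child.
    Visit lime.
    At lime: go right to rose.
      At rose: go left to cedar.
        cedar is a leaf — visit cedar.
      Visit rose.
      At rose: no right child.
  Visit ash.
  At ash: go right to teak.
    At teak: no left child.
    Visit teak.
    At teak: go right to reed.
      reed is a leaf — visit reed.
Visit sage.
At sage: go right to fir.
  At fir: go left to mint.
    At mint: go left to pear.
      At pear: no left child.
      Visit pear.
      At pear: go right to poppy.
        poppy is a leaf — visit poppy.
    Visit mint.
    At mint: no right child.
  Visit fir.
  At fir: go right to kale.
    At kale: no left child.
    Visit kale.
    At kale: go right to rye.
      At rye: go left to tulip.
        tulip is a leaf — visit tulip.
      Visit rye.
      At rye: no right child.
Full in-order sequence: daisy, aster, lime, cedar, rose, ash, teak, reed, sage, pear, poppy, mint, fir, kale, tulip, rye.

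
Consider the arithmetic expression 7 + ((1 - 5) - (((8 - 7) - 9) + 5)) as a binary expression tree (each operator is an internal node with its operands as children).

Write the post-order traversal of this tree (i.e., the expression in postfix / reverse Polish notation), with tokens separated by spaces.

Post-order on an expression tree gives postfix notation: for each operator, emit left operand, right operand, then the operator.

7 1 5 - 8 7 - 9 - 5 + - +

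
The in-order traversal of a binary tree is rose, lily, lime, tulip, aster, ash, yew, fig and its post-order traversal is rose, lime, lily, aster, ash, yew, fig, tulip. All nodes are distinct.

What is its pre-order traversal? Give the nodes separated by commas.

The last element of post-order is the root; it splits in-order into left and right subtrees.
Root tulip: left subtree has 3 nodes {rose, lily, lime}, right has 4 {aster, ash, yew, fig}.
  Root lily: left subtree has 1 node {rose}, right has 1 {lime}.
  Root fig: left subtree has 3 nodes {aster, ash, yew}, right has 0 { }.
    Root yew: left subtree has 2 nodes {aster, ash}, right has 0 { }.
      Root ash: left subtree has 1 node {aster}, right has 0 { }.

tulip, lily, rose, lime, fig, yew, ash, aster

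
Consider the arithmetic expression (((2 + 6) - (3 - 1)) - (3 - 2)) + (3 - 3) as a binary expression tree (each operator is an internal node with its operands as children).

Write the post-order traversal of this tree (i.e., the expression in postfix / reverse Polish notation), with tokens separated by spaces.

2 6 + 3 1 - - 3 2 - - 3 3 - +

Post-order on an expression tree gives postfix notation: for each operator, emit left operand, right operand, then the operator.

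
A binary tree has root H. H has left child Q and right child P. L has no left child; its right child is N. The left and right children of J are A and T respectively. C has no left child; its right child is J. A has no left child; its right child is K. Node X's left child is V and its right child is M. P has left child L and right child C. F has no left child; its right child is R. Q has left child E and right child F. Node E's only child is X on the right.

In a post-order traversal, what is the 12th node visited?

Post-order visits the left subtree, then the right subtree, then the node.
At H: go left to Q.
  At Q: go left to E.
    At E: no left child.
    At E: go right to X.
      At X: go left to V.
        V is a leaf — visit V.
      At X: go right to M.
        M is a leaf — visit M.
      Visit X.
    Visit E.
  At Q: go right to F.
    At F: no left child.
    At F: go right to R.
      R is a leaf — visit R.
    Visit F.
  Visit Q.
At H: go right to P.
  At P: go left to L.
    At L: no left child.
    At L: go right to N.
      N is a leaf — visit N.
    Visit L.
  At P: go right to C.
    At C: no left child.
    At C: go right to J.
      At J: go left to A.
        At A: no left child.
        At A: go right to K.
          K is a leaf — visit K.
        Visit A.
      At J: go right to T.
        T is a leaf — visit T.
      Visit J.
    Visit C.
  Visit P.
Visit H.
Full post-order sequence: V, M, X, E, R, F, Q, N, L, K, A, T, J, C, P, H.

T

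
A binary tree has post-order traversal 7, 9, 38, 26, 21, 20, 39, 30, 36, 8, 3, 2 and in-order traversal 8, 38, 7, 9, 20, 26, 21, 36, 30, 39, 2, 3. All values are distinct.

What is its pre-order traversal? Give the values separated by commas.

2, 8, 36, 20, 38, 9, 7, 21, 26, 30, 39, 3

The last element of post-order is the root; it splits in-order into left and right subtrees.
Root 2: left subtree has 10 nodes {8, 38, 7, 9, 20, 26, 21, 36, 30, 39}, right has 1 {3}.
  Root 8: left subtree has 0 nodes { }, right has 9 {38, 7, 9, 20, 26, 21, 36, 30, 39}.
    Root 36: left subtree has 6 nodes {38, 7, 9, 20, 26, 21}, right has 2 {30, 39}.
      Root 20: left subtree has 3 nodes {38, 7, 9}, right has 2 {26, 21}.
        Root 38: left subtree has 0 nodes { }, right has 2 {7, 9}.
          Root 9: left subtree has 1 node {7}, right has 0 { }.
        Root 21: left subtree has 1 node {26}, right has 0 { }.
      Root 30: left subtree has 0 nodes { }, right has 1 {39}.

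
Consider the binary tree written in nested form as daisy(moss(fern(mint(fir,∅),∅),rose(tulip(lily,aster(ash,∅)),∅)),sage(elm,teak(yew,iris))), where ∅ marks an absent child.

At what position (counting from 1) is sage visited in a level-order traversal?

3

Level-order visits nodes level by level from the root, left to right within each level.
Level 0: daisy
Level 1: moss, sage
Level 2: fern, rose, elm, teak
Level 3: mint, tulip, yew, iris
Level 4: fir, lily, aster
Level 5: ash
Full level-order sequence: daisy, moss, sage, fern, rose, elm, teak, mint, tulip, yew, iris, fir, lily, aster, ash.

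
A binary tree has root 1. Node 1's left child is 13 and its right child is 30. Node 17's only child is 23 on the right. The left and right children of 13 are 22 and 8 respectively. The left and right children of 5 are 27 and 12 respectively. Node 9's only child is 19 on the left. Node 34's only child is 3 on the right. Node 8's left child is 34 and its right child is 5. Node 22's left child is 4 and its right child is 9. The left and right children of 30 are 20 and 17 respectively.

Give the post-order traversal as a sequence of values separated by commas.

4, 19, 9, 22, 3, 34, 27, 12, 5, 8, 13, 20, 23, 17, 30, 1

Post-order visits the left subtree, then the right subtree, then the node.
At 1: go left to 13.
  At 13: go left to 22.
    At 22: go left to 4.
      4 is a leaf — visit 4.
    At 22: go right to 9.
      At 9: go left to 19.
        19 is a leaf — visit 19.
      At 9: no right child.
      Visit 9.
    Visit 22.
  At 13: go right to 8.
    At 8: go left to 34.
      At 34: no left child.
      At 34: go right to 3.
        3 is a leaf — visit 3.
      Visit 34.
    At 8: go right to 5.
      At 5: go left to 27.
        27 is a leaf — visit 27.
      At 5: go right to 12.
        12 is a leaf — visit 12.
      Visit 5.
    Visit 8.
  Visit 13.
At 1: go right to 30.
  At 30: go left to 20.
    20 is a leaf — visit 20.
  At 30: go right to 17.
    At 17: no left child.
    At 17: go right to 23.
      23 is a leaf — visit 23.
    Visit 17.
  Visit 30.
Visit 1.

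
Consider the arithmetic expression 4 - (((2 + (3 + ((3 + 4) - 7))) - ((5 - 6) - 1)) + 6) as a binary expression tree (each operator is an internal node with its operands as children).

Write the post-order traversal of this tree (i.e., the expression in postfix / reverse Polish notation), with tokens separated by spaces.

Post-order on an expression tree gives postfix notation: for each operator, emit left operand, right operand, then the operator.

4 2 3 3 4 + 7 - + + 5 6 - 1 - - 6 + -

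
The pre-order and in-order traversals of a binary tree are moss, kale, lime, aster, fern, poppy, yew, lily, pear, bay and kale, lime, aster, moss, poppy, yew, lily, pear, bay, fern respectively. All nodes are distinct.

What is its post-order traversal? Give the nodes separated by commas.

aster, lime, kale, bay, pear, lily, yew, poppy, fern, moss

The first element of pre-order is the root; it splits in-order into left and right subtrees.
Root moss: left subtree has 3 nodes {kale, lime, aster}, right has 6 {poppy, yew, lily, pear, bay, fern}.
  Root kale: left subtree has 0 nodes { }, right has 2 {lime, aster}.
    Root lime: left subtree has 0 nodes { }, right has 1 {aster}.
  Root fern: left subtree has 5 nodes {poppy, yew, lily, pear, bay}, right has 0 { }.
    Root poppy: left subtree has 0 nodes { }, right has 4 {yew, lily, pear, bay}.
      Root yew: left subtree has 0 nodes { }, right has 3 {lily, pear, bay}.
        Root lily: left subtree has 0 nodes { }, right has 2 {pear, bay}.
          Root pear: left subtree has 0 nodes { }, right has 1 {bay}.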